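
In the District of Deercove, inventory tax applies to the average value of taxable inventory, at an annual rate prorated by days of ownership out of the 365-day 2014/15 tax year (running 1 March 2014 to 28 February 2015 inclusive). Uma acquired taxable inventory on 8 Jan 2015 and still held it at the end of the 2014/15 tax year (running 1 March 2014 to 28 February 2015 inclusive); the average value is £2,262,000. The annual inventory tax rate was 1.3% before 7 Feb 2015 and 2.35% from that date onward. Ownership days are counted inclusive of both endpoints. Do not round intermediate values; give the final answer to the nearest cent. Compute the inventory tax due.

£5,620.92

8 Jan – 6 Feb 2015: 30 days at 1.3% → £2,262,000 × 1.3% × 30/365 = £2,416.9315
7 Feb – 28 Feb 2015: 22 days at 2.35% → £2,262,000 × 2.35% × 22/365 = £3,203.9836
Total = £5,620.9151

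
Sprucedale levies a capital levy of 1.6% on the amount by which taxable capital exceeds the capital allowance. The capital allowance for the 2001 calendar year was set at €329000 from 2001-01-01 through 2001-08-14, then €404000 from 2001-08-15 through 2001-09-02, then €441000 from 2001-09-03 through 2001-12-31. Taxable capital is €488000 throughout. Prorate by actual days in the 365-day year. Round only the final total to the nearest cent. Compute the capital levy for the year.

€1892.38

2001-01-01 to 2001-08-14: 226 days, exemption €329000 → (€488000 − €329000) × 1.6% × 226/365 = €1575.1890
2001-08-15 to 2001-09-02: 19 days, exemption €404000 → (€488000 − €404000) × 1.6% × 19/365 = €69.9616
2001-09-03 to 2001-12-31: 120 days, exemption €441000 → (€488000 − €441000) × 1.6% × 120/365 = €247.2329
Total = €1892.3836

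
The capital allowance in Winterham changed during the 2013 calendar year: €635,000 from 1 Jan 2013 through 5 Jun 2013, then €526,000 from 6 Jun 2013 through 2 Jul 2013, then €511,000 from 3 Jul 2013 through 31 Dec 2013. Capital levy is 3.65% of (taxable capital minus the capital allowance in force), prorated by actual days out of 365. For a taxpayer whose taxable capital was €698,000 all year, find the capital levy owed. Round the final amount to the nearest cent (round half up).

€4,850.60

1 Jan – 5 Jun 2013: 156 days, exemption €635,000 → (€698,000 − €635,000) × 3.65% × 156/365 = €982.8000
6 Jun – 2 Jul 2013: 27 days, exemption €526,000 → (€698,000 − €526,000) × 3.65% × 27/365 = €464.4000
3 Jul – 31 Dec 2013: 182 days, exemption €511,000 → (€698,000 − €511,000) × 3.65% × 182/365 = €3,403.4000
Total = €4,850.6000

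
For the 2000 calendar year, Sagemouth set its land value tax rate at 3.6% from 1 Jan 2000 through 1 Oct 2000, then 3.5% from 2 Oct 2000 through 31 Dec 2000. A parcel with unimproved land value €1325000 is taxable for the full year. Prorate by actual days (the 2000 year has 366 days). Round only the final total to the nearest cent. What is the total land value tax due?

1 Jan – 1 Oct 2000: 275 days at 3.6% → €1325000 × 3.6% × 275/366 = €35840.1639
2 Oct – 31 Dec 2000: 91 days at 3.5% → €1325000 × 3.5% × 91/366 = €11530.3962
Total = €47370.5601

€47370.56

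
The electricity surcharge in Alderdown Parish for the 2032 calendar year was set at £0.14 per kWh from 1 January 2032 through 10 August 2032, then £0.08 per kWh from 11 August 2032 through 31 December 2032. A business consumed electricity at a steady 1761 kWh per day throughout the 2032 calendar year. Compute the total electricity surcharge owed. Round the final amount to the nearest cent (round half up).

1 January – 10 August 2032: 223 days × 1761 kWh/day = 392,703 kWh at £0.14/kWh → £54,978.42
11 August – 31 December 2032: 143 days × 1761 kWh/day = 251,823 kWh at £0.08/kWh → £20,145.84

£75,124.26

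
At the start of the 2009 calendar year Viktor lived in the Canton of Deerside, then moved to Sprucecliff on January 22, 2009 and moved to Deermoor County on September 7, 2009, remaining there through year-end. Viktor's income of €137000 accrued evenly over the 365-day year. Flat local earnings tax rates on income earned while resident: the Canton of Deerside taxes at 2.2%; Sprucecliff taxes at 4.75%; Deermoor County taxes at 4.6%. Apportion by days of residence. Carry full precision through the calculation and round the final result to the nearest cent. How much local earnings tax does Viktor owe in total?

€6241.19

The Canton of Deerside, January 1 – January 21, 2009: 21 days → €137000 × 2.2% × 21/365 = €173.4082
Sprucecliff, January 22 – September 6, 2009: 228 days → €137000 × 4.75% × 228/365 = €4064.9589
Deermoor County, September 7 – December 31, 2009: 116 days → €137000 × 4.6% × 116/365 = €2002.8274
Total = €6241.1945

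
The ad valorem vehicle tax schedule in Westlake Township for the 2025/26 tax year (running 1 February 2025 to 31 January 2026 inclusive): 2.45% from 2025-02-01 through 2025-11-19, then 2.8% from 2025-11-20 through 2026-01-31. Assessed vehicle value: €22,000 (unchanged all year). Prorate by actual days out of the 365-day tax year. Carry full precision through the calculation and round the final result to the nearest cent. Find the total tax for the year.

2025-02-01 to 2025-11-19: 292 days at 2.45% → €22,000 × 2.45% × 292/365 = €431.2000
2025-11-20 to 2026-01-31: 73 days at 2.8% → €22,000 × 2.8% × 73/365 = €123.2000
Total = €554.4000

€554.40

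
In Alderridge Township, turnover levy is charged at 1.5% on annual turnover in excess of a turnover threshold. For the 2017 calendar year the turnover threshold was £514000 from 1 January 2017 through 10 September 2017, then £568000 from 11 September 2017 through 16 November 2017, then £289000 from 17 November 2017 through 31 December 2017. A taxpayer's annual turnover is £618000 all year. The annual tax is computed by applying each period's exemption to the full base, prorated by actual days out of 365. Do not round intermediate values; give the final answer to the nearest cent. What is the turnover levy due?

1 January – 10 September 2017: 253 days, exemption £514000 → (£618000 − £514000) × 1.5% × 253/365 = £1081.3151
11 September – 16 November 2017: 67 days, exemption £568000 → (£618000 − £568000) × 1.5% × 67/365 = £137.6712
17 November – 31 December 2017: 45 days, exemption £289000 → (£618000 − £289000) × 1.5% × 45/365 = £608.4247
Total = £1827.4110

£1827.41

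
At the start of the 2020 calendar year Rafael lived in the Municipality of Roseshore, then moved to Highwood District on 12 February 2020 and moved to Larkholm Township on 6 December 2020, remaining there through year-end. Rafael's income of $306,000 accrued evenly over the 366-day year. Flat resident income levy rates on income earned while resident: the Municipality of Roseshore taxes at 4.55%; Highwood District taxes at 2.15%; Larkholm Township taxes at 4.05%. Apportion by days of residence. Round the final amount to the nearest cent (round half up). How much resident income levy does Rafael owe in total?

$7,834.77

The Municipality of Roseshore, 1 January – 11 February 2020: 42 days → $306,000 × 4.55% × 42/366 = $1,597.7213
Highwood District, 12 February – 5 December 2020: 298 days → $306,000 × 2.15% × 298/366 = $5,356.6721
Larkholm Township, 6 December – 31 December 2020: 26 days → $306,000 × 4.05% × 26/366 = $880.3770
Total = $7,834.7705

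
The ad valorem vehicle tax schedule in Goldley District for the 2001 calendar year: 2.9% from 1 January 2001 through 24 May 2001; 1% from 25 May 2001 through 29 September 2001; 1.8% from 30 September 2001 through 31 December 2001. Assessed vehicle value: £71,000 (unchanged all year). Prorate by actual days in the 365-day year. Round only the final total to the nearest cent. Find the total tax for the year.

1 January – 24 May 2001: 144 days at 2.9% → £71,000 × 2.9% × 144/365 = £812.3178
25 May – 29 September 2001: 128 days at 1% → £71,000 × 1% × 128/365 = £248.9863
30 September – 31 December 2001: 93 days at 1.8% → £71,000 × 1.8% × 93/365 = £325.6274
Total = £1,386.9315

£1,386.93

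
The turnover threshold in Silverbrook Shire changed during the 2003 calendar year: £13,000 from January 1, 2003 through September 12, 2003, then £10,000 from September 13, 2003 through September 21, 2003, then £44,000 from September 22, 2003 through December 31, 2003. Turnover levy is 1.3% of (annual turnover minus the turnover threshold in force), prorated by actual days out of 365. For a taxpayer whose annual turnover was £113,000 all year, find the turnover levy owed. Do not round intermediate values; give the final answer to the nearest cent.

January 1 – September 12, 2003: 255 days, exemption £13,000 → (£113,000 − £13,000) × 1.3% × 255/365 = £908.2192
September 13 – September 21, 2003: 9 days, exemption £10,000 → (£113,000 − £10,000) × 1.3% × 9/365 = £33.0164
September 22 – December 31, 2003: 101 days, exemption £44,000 → (£113,000 − £44,000) × 1.3% × 101/365 = £248.2110
Total = £1,189.4466

£1,189.45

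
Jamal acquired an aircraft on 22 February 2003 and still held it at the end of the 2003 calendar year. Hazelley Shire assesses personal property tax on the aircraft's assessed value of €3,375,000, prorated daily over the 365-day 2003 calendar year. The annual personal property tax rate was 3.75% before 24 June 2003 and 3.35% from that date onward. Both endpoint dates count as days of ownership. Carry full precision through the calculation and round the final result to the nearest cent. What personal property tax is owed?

€101,467.29

22 February – 23 June 2003: 122 days at 3.75% → €3,375,000 × 3.75% × 122/365 = €42,303.0822
24 June – 31 December 2003: 191 days at 3.35% → €3,375,000 × 3.35% × 191/365 = €59,164.2123
Total = €101,467.2945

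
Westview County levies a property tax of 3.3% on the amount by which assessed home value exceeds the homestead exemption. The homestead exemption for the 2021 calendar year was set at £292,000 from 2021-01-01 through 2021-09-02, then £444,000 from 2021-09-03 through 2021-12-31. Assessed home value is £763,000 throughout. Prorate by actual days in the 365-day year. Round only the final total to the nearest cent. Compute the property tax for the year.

2021-01-01 to 2021-09-02: 245 days, exemption £292,000 → (£763,000 − £292,000) × 3.3% × 245/365 = £10,432.9726
2021-09-03 to 2021-12-31: 120 days, exemption £444,000 → (£763,000 − £444,000) × 3.3% × 120/365 = £3,460.9315
Total = £13,893.9041

£13,893.90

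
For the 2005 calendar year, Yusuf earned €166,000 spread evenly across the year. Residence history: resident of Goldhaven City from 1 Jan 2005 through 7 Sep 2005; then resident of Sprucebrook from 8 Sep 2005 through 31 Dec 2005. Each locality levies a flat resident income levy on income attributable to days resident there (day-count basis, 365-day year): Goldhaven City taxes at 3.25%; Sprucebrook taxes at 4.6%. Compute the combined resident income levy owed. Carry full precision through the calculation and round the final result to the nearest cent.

Goldhaven City, 1 Jan – 7 Sep 2005: 250 days → €166,000 × 3.25% × 250/365 = €3,695.2055
Sprucebrook, 8 Sep – 31 Dec 2005: 115 days → €166,000 × 4.6% × 115/365 = €2,405.8630
Total = €6,101.0685

€6,101.07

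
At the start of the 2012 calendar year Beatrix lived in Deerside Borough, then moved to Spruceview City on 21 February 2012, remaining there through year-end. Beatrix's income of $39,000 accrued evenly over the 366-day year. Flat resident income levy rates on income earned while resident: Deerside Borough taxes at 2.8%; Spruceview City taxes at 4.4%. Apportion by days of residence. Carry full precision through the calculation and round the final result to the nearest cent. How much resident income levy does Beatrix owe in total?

$1,629.05

Deerside Borough, 1 January – 20 February 2012: 51 days → $39,000 × 2.8% × 51/366 = $152.1639
Spruceview City, 21 February – 31 December 2012: 315 days → $39,000 × 4.4% × 315/366 = $1,476.8852
Total = $1,629.0492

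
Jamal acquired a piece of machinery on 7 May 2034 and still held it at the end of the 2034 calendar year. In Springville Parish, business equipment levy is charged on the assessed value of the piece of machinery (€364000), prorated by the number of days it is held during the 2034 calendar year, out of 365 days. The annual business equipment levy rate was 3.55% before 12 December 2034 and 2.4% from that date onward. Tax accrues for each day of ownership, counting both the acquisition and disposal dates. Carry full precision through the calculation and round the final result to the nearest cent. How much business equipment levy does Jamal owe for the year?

€8231.88

7 May – 11 December 2034: 219 days at 3.55% → €364000 × 3.55% × 219/365 = €7753.2000
12 December – 31 December 2034: 20 days at 2.4% → €364000 × 2.4% × 20/365 = €478.6849
Total = €8231.8849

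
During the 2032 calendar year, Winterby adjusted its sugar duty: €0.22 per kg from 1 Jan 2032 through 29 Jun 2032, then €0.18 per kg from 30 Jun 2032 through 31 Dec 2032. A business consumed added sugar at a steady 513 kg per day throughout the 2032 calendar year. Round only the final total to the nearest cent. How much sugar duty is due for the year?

1 Jan – 29 Jun 2032: 181 days × 513 kg/day = 92,853 kg at €0.22/kg → €20,427.66
30 Jun – 31 Dec 2032: 185 days × 513 kg/day = 94,905 kg at €0.18/kg → €17,082.90

€37,510.56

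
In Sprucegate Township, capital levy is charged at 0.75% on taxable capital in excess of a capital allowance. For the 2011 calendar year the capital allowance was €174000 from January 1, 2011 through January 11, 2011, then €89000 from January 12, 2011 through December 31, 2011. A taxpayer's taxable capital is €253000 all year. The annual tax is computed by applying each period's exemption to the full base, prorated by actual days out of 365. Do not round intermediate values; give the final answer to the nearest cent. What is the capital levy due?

€1210.79

January 1 – January 11, 2011: 11 days, exemption €174000 → (€253000 − €174000) × 0.75% × 11/365 = €17.8562
January 12 – December 31, 2011: 354 days, exemption €89000 → (€253000 − €89000) × 0.75% × 354/365 = €1192.9315
Total = €1210.7877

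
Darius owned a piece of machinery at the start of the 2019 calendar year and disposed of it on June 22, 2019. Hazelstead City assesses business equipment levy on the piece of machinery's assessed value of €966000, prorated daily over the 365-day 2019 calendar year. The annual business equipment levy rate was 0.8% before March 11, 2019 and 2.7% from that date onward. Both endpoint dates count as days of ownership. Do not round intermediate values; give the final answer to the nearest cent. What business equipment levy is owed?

January 1 – March 10, 2019: 69 days at 0.8% → €966000 × 0.8% × 69/365 = €1460.9096
March 11 – June 22, 2019: 104 days at 2.7% → €966000 × 2.7% × 104/365 = €7431.5836
Total = €8892.4932

€8892.49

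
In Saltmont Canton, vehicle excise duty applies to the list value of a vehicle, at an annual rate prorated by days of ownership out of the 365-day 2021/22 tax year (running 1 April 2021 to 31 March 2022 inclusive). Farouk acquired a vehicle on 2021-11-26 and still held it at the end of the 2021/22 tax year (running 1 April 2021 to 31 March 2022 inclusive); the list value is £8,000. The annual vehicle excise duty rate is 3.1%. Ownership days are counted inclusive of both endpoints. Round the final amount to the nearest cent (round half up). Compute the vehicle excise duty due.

£85.61

Days held (2021-11-26 to 2022-03-31): 126 out of 365
Tax = £8,000 × 3.1% × 126/365 = £85.6110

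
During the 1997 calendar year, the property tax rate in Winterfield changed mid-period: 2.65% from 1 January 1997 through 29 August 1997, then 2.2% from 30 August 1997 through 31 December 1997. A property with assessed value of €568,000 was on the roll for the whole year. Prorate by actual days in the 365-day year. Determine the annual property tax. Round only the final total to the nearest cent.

1 January – 29 August 1997: 241 days at 2.65% → €568,000 × 2.65% × 241/365 = €9,938.4438
30 August – 31 December 1997: 124 days at 2.2% → €568,000 × 2.2% × 124/365 = €4,245.2164
Total = €14,183.6603

€14,183.66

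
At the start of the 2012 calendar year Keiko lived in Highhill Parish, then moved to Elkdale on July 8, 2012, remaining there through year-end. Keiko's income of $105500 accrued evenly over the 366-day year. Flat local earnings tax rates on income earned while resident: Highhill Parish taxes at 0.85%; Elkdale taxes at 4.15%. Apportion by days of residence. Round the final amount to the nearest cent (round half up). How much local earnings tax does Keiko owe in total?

$2580.43

Highhill Parish, January 1 – July 7, 2012: 189 days → $105500 × 0.85% × 189/366 = $463.0758
Elkdale, July 8 – December 31, 2012: 177 days → $105500 × 4.15% × 177/366 = $2117.3504
Total = $2580.4262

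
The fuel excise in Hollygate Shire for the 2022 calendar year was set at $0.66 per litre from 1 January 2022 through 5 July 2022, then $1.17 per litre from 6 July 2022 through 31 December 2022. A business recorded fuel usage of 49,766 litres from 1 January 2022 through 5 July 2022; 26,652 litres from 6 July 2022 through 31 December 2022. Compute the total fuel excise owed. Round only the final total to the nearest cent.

1 January – 5 July 2022: 49,766 litres at $0.66/litre → $32845.56
6 July – 31 December 2022: 26,652 litres at $1.17/litre → $31182.84

$64028.40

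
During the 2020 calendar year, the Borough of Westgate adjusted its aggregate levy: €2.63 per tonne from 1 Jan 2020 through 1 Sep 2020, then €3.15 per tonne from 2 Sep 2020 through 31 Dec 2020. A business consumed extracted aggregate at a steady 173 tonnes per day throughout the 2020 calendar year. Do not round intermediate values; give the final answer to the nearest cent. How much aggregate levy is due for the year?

1 Jan – 1 Sep 2020: 245 days × 173 tonnes/day = 42,385 tonnes at €2.63/tonne → €111,472.55
2 Sep – 31 Dec 2020: 121 days × 173 tonnes/day = 20,933 tonnes at €3.15/tonne → €65,938.95

€177,411.50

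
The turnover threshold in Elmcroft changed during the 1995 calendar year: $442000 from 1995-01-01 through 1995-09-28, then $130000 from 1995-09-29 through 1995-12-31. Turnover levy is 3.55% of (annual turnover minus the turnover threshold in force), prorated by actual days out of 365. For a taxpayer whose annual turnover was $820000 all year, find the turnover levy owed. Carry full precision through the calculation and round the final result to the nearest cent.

$16271.45

1995-01-01 to 1995-09-28: 271 days, exemption $442000 → ($820000 − $442000) × 3.55% × 271/365 = $9963.1479
1995-09-29 to 1995-12-31: 94 days, exemption $130000 → ($820000 − $130000) × 3.55% × 94/365 = $6308.3014
Total = $16271.4493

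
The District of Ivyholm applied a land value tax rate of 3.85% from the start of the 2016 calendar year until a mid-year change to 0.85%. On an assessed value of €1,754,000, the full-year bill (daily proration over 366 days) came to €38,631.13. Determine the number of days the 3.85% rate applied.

Let d = days at the first rate; then 366 − d days at the second rate.
€1,754,000 × [3.85%·d + 0.85%·(366−d)] / 366 = €38,631.13
Solving gives d = 165, so the new rate took effect on 14 June 2016.

165 days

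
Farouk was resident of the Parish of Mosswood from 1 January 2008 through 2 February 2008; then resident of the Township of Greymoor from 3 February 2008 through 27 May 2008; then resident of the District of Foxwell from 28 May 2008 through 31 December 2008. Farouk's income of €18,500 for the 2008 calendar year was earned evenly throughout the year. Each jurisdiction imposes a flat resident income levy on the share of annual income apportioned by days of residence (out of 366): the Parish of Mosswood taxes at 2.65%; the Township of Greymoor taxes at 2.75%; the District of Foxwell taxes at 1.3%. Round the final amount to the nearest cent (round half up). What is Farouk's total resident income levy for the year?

The Parish of Mosswood, 1 January – 2 February 2008: 33 days → €18,500 × 2.65% × 33/366 = €44.2029
The Township of Greymoor, 3 February – 27 May 2008: 115 days → €18,500 × 2.75% × 115/366 = €159.8531
The District of Foxwell, 28 May – 31 December 2008: 218 days → €18,500 × 1.3% × 218/366 = €143.2486
Total = €347.3046

€347.30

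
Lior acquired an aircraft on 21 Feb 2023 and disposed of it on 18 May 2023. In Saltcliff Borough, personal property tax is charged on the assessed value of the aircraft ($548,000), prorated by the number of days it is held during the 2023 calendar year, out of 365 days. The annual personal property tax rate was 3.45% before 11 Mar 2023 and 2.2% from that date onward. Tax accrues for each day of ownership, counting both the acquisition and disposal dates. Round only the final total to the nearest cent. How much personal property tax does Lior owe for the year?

$3,211.43

21 Feb – 10 Mar 2023: 18 days at 3.45% → $548,000 × 3.45% × 18/365 = $932.3507
11 Mar – 18 May 2023: 69 days at 2.2% → $548,000 × 2.2% × 69/365 = $2,279.0795
Total = $3,211.4301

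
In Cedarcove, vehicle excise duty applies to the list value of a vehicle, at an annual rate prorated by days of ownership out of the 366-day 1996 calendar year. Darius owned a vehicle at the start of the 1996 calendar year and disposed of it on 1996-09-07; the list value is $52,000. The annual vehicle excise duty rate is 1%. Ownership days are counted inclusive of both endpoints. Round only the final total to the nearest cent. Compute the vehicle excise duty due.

Days held (1996-01-01 to 1996-09-07): 251 out of 366
Tax = $52,000 × 1% × 251/366 = $356.6120

$356.61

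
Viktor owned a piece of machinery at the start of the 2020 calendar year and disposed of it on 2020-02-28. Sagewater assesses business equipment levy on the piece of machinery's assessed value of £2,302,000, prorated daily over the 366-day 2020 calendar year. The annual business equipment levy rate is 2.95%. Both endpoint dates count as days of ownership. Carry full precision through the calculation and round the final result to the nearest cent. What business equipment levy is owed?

£10,947.08

Days held (2020-01-01 to 2020-02-28): 59 out of 366
Tax = £2,302,000 × 2.95% × 59/366 = £10,947.0792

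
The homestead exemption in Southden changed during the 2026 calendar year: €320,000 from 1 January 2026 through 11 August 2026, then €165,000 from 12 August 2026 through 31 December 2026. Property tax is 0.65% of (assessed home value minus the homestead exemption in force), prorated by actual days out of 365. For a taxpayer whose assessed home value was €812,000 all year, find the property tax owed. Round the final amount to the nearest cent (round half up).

€3,589.96

1 January – 11 August 2026: 223 days, exemption €320,000 → (€812,000 − €320,000) × 0.65% × 223/365 = €1,953.8466
12 August – 31 December 2026: 142 days, exemption €165,000 → (€812,000 − €165,000) × 0.65% × 142/365 = €1,636.1123
Total = €3,589.9589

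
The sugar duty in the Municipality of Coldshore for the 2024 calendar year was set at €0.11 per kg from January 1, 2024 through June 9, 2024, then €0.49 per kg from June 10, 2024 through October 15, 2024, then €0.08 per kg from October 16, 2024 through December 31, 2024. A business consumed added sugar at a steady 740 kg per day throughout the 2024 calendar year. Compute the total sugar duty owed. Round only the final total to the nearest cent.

January 1 – June 9, 2024: 161 days × 740 kg/day = 119,140 kg at €0.11/kg → €13,105.40
June 10 – October 15, 2024: 128 days × 740 kg/day = 94,720 kg at €0.49/kg → €46,412.80
October 16 – December 31, 2024: 77 days × 740 kg/day = 56,980 kg at €0.08/kg → €4,558.40

€64,076.60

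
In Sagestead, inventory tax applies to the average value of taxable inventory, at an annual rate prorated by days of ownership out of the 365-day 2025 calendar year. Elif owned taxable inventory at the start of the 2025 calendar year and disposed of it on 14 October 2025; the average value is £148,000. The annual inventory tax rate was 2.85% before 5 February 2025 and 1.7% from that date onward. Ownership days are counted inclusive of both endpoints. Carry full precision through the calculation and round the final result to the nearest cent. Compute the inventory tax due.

£2,141.54

1 January – 4 February 2025: 35 days at 2.85% → £148,000 × 2.85% × 35/365 = £404.4658
5 February – 14 October 2025: 252 days at 1.7% → £148,000 × 1.7% × 252/365 = £1,737.0740
Total = £2,141.5397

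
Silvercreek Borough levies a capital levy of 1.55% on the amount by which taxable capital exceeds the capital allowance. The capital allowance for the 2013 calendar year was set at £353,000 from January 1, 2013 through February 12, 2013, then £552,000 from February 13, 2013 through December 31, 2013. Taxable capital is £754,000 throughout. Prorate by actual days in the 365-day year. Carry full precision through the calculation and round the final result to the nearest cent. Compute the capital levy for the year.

January 1 – February 12, 2013: 43 days, exemption £353,000 → (£754,000 − £353,000) × 1.55% × 43/365 = £732.2370
February 13 – December 31, 2013: 322 days, exemption £552,000 → (£754,000 − £552,000) × 1.55% × 322/365 = £2,762.1425
Total = £3,494.3795

£3,494.38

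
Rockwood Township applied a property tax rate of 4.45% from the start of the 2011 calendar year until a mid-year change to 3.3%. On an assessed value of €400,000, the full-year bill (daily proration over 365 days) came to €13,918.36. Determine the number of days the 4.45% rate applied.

Let d = days at the first rate; then 365 − d days at the second rate.
€400,000 × [4.45%·d + 3.3%·(365−d)] / 365 = €13,918.36
Solving gives d = 57, so the new rate took effect on 27 February 2011.

57 days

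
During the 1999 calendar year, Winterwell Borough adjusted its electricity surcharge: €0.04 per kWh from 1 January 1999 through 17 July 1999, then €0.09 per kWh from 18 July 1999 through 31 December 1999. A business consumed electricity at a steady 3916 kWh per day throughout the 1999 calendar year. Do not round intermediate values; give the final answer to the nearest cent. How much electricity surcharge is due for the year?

€89872.20

1 January – 17 July 1999: 198 days × 3916 kWh/day = 775,368 kWh at €0.04/kWh → €31014.72
18 July – 31 December 1999: 167 days × 3916 kWh/day = 653,972 kWh at €0.09/kWh → €58857.48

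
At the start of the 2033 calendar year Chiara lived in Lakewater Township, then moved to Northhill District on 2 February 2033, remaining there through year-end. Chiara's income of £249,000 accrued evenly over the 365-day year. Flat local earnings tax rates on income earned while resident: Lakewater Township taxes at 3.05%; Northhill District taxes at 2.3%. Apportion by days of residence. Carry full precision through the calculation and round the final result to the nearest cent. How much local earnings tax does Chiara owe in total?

Lakewater Township, 1 January – 1 February 2033: 32 days → £249,000 × 3.05% × 32/365 = £665.8192
Northhill District, 2 February – 31 December 2033: 333 days → £249,000 × 2.3% × 333/365 = £5,224.9068
Total = £5,890.7260

£5,890.73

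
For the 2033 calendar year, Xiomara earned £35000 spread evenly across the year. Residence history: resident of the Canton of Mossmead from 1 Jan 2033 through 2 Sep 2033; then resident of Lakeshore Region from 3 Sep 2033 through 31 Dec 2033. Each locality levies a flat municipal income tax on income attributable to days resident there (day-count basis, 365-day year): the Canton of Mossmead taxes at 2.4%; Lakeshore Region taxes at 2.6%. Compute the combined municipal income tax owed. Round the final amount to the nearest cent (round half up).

£863.01

The Canton of Mossmead, 1 Jan – 2 Sep 2033: 245 days → £35000 × 2.4% × 245/365 = £563.8356
Lakeshore Region, 3 Sep – 31 Dec 2033: 120 days → £35000 × 2.6% × 120/365 = £299.1781
Total = £863.0137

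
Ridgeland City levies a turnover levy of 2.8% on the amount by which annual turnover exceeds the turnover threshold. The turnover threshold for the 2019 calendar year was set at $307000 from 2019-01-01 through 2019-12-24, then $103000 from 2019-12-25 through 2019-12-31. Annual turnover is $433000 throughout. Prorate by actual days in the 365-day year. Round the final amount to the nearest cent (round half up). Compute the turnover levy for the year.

$3637.55

2019-01-01 to 2019-12-24: 358 days, exemption $307000 → ($433000 − $307000) × 2.8% × 358/365 = $3460.3397
2019-12-25 to 2019-12-31: 7 days, exemption $103000 → ($433000 − $103000) × 2.8% × 7/365 = $177.2055
Total = $3637.5452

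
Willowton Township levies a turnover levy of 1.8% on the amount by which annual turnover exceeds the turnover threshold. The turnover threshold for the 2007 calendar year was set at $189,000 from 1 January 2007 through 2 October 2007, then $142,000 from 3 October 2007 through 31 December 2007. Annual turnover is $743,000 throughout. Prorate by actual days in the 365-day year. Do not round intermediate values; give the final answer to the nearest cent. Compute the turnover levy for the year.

1 January – 2 October 2007: 275 days, exemption $189,000 → ($743,000 − $189,000) × 1.8% × 275/365 = $7,513.1507
3 October – 31 December 2007: 90 days, exemption $142,000 → ($743,000 − $142,000) × 1.8% × 90/365 = $2,667.4521
Total = $10,180.6027

$10,180.60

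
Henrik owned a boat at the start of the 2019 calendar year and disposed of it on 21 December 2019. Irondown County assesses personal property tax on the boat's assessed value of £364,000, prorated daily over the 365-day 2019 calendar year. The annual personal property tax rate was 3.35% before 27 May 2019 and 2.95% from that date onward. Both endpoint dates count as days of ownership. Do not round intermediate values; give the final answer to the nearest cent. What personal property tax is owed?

1 January – 26 May 2019: 146 days at 3.35% → £364,000 × 3.35% × 146/365 = £4,877.6000
27 May – 21 December 2019: 209 days at 2.95% → £364,000 × 2.95% × 209/365 = £6,148.6082
Total = £11,026.2082

£11,026.21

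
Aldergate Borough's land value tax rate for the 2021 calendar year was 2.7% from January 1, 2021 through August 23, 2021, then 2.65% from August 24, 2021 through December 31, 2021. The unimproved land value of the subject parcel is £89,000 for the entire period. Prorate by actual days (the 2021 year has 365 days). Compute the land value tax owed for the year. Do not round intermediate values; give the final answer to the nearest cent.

£2,387.15

January 1 – August 23, 2021: 235 days at 2.7% → £89,000 × 2.7% × 235/365 = £1,547.1370
August 24 – December 31, 2021: 130 days at 2.65% → £89,000 × 2.65% × 130/365 = £840.0137
Total = £2,387.1507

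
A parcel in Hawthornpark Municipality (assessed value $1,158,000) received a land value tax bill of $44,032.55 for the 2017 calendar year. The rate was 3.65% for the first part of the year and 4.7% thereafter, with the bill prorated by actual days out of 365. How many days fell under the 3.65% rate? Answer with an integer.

Let d = days at the first rate; then 365 − d days at the second rate.
$1,158,000 × [3.65%·d + 4.7%·(365−d)] / 365 = $44,032.55
Solving gives d = 312, so the new rate took effect on November 9, 2017.

312 days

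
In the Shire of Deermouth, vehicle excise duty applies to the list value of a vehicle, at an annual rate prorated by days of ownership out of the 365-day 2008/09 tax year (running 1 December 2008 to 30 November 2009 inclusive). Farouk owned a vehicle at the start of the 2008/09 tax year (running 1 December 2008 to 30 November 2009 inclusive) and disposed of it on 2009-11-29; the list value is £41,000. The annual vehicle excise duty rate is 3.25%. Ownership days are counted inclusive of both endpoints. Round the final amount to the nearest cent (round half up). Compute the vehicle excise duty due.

Days held (2008-12-01 to 2009-11-29): 364 out of 365
Tax = £41,000 × 3.25% × 364/365 = £1,328.8493

£1,328.85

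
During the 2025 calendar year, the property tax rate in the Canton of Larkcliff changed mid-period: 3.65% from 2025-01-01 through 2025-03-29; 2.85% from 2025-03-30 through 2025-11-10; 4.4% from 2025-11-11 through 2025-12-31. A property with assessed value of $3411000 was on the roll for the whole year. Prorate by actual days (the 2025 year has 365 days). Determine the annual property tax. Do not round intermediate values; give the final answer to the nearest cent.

2025-01-01 to 2025-03-29: 88 days at 3.65% → $3411000 × 3.65% × 88/365 = $30016.8000
2025-03-30 to 2025-11-10: 226 days at 2.85% → $3411000 × 2.85% × 226/365 = $60192.4685
2025-11-11 to 2025-12-31: 51 days at 4.4% → $3411000 × 4.4% × 51/365 = $20970.6411
Total = $111179.9096

$111179.91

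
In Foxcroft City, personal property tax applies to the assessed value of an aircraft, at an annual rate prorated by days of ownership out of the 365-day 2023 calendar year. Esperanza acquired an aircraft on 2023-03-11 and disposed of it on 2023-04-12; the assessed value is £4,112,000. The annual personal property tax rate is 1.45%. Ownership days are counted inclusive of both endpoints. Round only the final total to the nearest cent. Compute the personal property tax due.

Days held (2023-03-11 to 2023-04-12): 33 out of 365
Tax = £4,112,000 × 1.45% × 33/365 = £5,390.6630

£5,390.66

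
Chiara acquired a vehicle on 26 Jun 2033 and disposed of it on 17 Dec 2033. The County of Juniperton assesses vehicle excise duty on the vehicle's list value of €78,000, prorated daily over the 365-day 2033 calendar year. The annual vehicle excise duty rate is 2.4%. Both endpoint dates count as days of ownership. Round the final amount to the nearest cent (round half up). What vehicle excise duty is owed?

Days held (26 Jun – 17 Dec 2033): 175 out of 365
Tax = €78,000 × 2.4% × 175/365 = €897.5342

€897.53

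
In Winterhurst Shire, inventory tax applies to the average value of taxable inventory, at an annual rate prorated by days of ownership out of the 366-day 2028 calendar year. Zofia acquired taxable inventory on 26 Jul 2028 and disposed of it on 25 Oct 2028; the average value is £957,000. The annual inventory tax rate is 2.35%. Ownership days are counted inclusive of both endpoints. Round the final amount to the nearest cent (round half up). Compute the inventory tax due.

Days held (26 Jul – 25 Oct 2028): 92 out of 366
Tax = £957,000 × 2.35% × 92/366 = £5,653.0984

£5,653.10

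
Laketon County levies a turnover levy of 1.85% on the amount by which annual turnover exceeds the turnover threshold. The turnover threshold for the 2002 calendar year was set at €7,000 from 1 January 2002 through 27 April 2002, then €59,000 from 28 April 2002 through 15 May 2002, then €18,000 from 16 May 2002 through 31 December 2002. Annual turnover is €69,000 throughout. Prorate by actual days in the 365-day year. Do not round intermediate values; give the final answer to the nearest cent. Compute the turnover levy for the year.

1 January – 27 April 2002: 117 days, exemption €7,000 → (€69,000 − €7,000) × 1.85% × 117/365 = €367.6685
28 April – 15 May 2002: 18 days, exemption €59,000 → (€69,000 − €59,000) × 1.85% × 18/365 = €9.1233
16 May – 31 December 2002: 230 days, exemption €18,000 → (€69,000 − €18,000) × 1.85% × 230/365 = €594.5342
Total = €971.3260

€971.33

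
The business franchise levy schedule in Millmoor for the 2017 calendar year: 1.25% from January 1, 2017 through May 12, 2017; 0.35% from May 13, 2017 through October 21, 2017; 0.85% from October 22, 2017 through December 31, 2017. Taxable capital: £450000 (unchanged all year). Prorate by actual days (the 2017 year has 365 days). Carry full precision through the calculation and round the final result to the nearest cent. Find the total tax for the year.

January 1 – May 12, 2017: 132 days at 1.25% → £450000 × 1.25% × 132/365 = £2034.2466
May 13 – October 21, 2017: 162 days at 0.35% → £450000 × 0.35% × 162/365 = £699.0411
October 22 – December 31, 2017: 71 days at 0.85% → £450000 × 0.85% × 71/365 = £744.0411
Total = £3477.3288

£3477.33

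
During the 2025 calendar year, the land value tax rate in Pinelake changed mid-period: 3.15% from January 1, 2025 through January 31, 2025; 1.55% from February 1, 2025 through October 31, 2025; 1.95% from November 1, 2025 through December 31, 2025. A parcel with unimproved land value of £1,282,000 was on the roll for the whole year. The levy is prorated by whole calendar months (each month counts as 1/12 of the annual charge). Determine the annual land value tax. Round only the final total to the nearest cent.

January 1 – January 31, 2025: 1 month at 3.15% → £1,282,000 × 3.15% × 1/12 = £3,365.2500
February 1 – October 31, 2025: 9 months at 1.55% → £1,282,000 × 1.55% × 9/12 = £14,903.2500
November 1 – December 31, 2025: 2 months at 1.95% → £1,282,000 × 1.95% × 2/12 = £4,166.5000
Total = £22,435.0000

£22,435.00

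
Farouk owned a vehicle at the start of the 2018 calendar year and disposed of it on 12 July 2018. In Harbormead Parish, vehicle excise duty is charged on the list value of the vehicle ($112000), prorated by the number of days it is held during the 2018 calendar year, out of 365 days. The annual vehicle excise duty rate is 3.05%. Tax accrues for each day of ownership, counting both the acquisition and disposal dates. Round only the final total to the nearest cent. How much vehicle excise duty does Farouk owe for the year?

Days held (1 January – 12 July 2018): 193 out of 365
Tax = $112000 × 3.05% × 193/365 = $1806.2685

$1806.27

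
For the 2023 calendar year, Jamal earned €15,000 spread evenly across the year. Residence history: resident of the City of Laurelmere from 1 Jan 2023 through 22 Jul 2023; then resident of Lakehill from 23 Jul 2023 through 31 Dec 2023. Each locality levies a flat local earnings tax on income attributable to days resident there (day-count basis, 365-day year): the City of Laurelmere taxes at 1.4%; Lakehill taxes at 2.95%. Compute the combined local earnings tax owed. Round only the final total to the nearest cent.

The City of Laurelmere, 1 Jan – 22 Jul 2023: 203 days → €15,000 × 1.4% × 203/365 = €116.7945
Lakehill, 23 Jul – 31 Dec 2023: 162 days → €15,000 × 2.95% × 162/365 = €196.3973
Total = €313.1918

€313.19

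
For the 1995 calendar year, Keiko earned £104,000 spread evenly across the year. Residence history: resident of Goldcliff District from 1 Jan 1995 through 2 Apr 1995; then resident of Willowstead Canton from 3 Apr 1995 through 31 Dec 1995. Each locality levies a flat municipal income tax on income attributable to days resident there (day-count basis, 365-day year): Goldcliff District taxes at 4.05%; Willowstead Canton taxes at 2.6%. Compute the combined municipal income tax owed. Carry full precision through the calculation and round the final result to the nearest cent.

Goldcliff District, 1 Jan – 2 Apr 1995: 92 days → £104,000 × 4.05% × 92/365 = £1,061.6548
Willowstead Canton, 3 Apr – 31 Dec 1995: 273 days → £104,000 × 2.6% × 273/365 = £2,022.4438
Total = £3,084.0986

£3,084.10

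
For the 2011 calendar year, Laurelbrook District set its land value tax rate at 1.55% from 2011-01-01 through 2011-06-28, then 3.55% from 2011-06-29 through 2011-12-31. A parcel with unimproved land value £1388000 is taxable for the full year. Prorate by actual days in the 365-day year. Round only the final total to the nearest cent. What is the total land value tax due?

2011-01-01 to 2011-06-28: 179 days at 1.55% → £1388000 × 1.55% × 179/365 = £10550.7014
2011-06-29 to 2011-12-31: 186 days at 3.55% → £1388000 × 3.55% × 186/365 = £25109.4904
Total = £35660.1918

£35660.19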